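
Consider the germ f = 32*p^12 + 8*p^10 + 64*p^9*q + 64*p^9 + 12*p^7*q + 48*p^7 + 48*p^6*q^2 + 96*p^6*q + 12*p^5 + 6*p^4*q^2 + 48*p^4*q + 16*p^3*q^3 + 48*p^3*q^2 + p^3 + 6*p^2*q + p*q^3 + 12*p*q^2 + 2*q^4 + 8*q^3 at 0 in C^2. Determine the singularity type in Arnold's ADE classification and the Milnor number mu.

Type E7, Milnor number mu = 7.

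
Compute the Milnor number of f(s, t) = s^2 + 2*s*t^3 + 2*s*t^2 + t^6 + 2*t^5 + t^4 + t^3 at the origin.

2

The Hessian of f at 0 is [[2, 0], [0, 0]] with rank 1, so corank 1. A Groebner basis of the Jacobian ideal J(f) in C{s,t} is {t^2, s}; counting standard monomials gives mu = 2. Corank 1: A-series; mu = 2 gives A_2.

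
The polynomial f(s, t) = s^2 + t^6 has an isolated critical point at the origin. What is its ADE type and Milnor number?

Type A_{5}, Milnor number mu = 5.

The Hessian of f at 0 has rank 1. Corank 1: A-series; mu = 5 gives A_5.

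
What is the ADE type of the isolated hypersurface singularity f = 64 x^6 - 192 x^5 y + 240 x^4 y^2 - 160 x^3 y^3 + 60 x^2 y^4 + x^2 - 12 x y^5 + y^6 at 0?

A_5

The Hessian of f at 0 has rank 1. Corank 1: A-series; mu = 5 gives A_5.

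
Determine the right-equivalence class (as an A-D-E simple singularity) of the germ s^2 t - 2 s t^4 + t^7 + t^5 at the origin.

The Hessian of f at 0 has rank 0. Corank 2; j^3 = s^2*t has shape L^2 M (L != M), so D-series; mu = 6 gives D_6.

D_{6}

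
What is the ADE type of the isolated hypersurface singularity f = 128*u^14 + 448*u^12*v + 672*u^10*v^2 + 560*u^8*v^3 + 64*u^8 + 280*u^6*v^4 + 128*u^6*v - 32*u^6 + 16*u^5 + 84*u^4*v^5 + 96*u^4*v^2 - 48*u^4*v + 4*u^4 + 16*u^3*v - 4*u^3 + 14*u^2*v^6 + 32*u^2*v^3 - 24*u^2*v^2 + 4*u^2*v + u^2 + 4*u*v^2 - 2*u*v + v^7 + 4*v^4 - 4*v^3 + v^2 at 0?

A_{6}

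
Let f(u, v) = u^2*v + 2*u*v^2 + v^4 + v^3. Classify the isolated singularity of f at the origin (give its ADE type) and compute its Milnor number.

The Hessian of f at 0 has rank 0. Corank 2; j^3 = v*(u + v)^2 has shape L^2 M (L != M), so D-series; mu = 5 gives D_5.

Type D_5, Milnor number mu = 5.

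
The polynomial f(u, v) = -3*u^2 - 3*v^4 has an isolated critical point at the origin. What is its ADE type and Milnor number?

Type A3, Milnor number mu = 3.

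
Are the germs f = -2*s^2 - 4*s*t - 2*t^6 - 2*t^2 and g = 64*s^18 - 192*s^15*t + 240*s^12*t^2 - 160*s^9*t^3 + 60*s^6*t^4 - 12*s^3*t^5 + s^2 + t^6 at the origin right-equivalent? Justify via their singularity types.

Yes.

The Hessian of f at 0 has rank 1. Corank 1: A-series; mu = 5 gives A_5. The Hessian of g at 0 has rank 1. Corank 1: A-series; mu = 5 gives A_5. Both have type A_5, hence right-equivalent.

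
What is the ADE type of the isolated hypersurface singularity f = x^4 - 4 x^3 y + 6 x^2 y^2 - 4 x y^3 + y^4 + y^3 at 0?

E6

The Hessian of f at 0 has rank 0. Corank 2; j^3 = y^3 is a perfect cube, so E-series; the 4-jet and mu = 6 give E_6.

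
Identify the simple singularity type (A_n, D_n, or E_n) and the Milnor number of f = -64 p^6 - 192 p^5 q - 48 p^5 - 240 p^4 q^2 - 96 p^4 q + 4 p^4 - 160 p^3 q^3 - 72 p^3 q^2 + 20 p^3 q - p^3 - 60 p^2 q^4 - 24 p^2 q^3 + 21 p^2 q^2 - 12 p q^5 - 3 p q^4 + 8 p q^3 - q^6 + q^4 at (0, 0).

Type E_{6}, Milnor number mu = 6.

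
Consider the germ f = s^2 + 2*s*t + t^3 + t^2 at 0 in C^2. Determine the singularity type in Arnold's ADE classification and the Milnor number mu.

Type A2, Milnor number mu = 2.

The Hessian of f at 0 is [[2, 2], [2, 2]] with rank 1, so corank 1. A Groebner basis of the Jacobian ideal J(f) in C{s,t} is {t^2, s + t}; counting standard monomials gives mu = 2. Corank 1: A-series; mu = 2 gives A_2.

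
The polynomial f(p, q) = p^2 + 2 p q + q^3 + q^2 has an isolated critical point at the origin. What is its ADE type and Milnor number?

The Hessian of f at 0 has rank 1. Corank 1: A-series; mu = 2 gives A_2.

Type A2, Milnor number mu = 2.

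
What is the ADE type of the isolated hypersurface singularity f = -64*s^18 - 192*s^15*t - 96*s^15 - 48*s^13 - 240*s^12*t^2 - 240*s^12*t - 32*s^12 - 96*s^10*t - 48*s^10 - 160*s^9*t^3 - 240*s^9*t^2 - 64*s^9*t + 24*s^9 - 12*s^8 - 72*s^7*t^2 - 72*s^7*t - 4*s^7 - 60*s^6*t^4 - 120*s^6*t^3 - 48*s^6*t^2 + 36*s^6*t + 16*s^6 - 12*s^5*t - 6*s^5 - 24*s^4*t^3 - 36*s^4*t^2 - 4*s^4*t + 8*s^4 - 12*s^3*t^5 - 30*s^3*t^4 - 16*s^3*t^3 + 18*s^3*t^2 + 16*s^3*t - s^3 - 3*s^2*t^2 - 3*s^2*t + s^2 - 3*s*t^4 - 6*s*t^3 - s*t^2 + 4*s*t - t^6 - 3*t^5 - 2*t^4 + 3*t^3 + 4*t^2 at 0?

A_{2}

The Hessian of f at 0 has rank 1. Corank 1: A-series; mu = 2 gives A_2.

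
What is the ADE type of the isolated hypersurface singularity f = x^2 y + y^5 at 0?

D_{6}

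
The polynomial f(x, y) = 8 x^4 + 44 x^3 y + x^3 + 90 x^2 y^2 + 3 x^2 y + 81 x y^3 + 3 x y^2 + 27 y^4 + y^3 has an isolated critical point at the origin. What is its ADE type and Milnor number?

The Hessian of f at 0 is [[0, 0], [0, 0]] with rank 0, so corank 2. A Groebner basis of the Jacobian ideal J(f) in C{x,y} is {3*x^2/4 + 3*x*y/2 + y^4 + y^3/4 + 3*y^2/4, x^3 + 15*x^2/4 + 15*x*y/2 + 9*y^3/4 + 15*y^2/4, x^2*y - 9*x^2/4 - 9*x*y/2 - 7*y^3/4 - 9*y^2/4, x^2 + x*y^2 + 2*x*y + 4*y^3/3 + y^2}; counting standard monomials gives mu = 7. Corank 2; j^3 = (x + y)^3 is a perfect cube, so E-series; the 4-jet and mu = 7 give E_7.

Type E_7, Milnor number mu = 7.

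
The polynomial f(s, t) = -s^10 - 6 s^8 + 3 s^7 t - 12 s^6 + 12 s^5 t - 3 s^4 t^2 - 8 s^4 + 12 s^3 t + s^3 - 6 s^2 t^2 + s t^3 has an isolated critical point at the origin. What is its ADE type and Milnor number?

The Hessian of f at 0 has rank 0. Corank 2; j^3 = s^3 is a perfect cube, so E-series; the 4-jet and mu = 7 give E_7.

Type E_{7}, Milnor number mu = 7.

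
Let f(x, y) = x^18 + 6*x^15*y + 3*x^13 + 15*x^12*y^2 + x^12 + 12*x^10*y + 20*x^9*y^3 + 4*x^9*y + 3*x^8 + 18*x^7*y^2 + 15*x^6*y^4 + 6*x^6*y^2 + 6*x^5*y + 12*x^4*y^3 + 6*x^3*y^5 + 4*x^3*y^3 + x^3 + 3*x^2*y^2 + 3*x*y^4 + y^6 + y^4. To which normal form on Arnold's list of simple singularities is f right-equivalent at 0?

E_{6}

The Hessian of f at 0 has rank 0. Corank 2; j^3 = x^3 is a perfect cube, so E-series; the 4-jet and mu = 6 give E_6.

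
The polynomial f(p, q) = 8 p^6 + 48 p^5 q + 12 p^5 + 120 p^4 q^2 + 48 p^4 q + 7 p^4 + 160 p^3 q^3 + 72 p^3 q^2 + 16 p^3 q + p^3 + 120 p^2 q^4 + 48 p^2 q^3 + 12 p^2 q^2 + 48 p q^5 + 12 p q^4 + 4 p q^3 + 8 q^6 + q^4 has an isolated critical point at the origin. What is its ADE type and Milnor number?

Type E_{6}, Milnor number mu = 6.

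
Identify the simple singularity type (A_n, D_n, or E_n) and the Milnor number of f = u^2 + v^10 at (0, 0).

Type A_9, Milnor number mu = 9.

The Hessian of f at 0 has rank 1. Corank 1: A-series; mu = 9 gives A_9.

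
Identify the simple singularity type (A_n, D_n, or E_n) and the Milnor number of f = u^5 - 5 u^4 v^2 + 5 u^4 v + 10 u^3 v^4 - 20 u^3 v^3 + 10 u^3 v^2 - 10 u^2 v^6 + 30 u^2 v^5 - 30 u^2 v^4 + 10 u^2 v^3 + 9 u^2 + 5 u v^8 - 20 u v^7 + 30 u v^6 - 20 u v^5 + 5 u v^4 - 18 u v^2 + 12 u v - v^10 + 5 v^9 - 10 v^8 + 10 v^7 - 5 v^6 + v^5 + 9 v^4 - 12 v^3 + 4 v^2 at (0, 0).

The Hessian of f at 0 has rank 1. Corank 1: A-series; mu = 4 gives A_4.

Type A4, Milnor number mu = 4.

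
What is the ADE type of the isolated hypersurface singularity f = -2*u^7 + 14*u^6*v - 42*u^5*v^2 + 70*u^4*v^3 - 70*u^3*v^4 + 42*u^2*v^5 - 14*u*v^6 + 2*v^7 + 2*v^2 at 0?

A_6

The Hessian of f at 0 is [[0, 0], [0, 4]] with rank 1, so corank 1. A Groebner basis of the Jacobian ideal J(f) in C{u,v} is {u^6, v}; counting standard monomials gives mu = 6. Corank 1: A-series; mu = 6 gives A_6.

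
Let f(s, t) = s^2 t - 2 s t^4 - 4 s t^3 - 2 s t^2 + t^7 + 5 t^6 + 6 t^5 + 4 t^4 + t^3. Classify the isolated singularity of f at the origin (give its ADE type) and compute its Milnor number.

Type D_7, Milnor number mu = 7.

The Hessian of f at 0 has rank 0. Corank 2; j^3 = t*(s - t)^2 has shape L^2 M (L != M), so D-series; mu = 7 gives D_7.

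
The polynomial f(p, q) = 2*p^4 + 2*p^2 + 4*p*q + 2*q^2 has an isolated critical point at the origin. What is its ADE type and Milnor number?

Type A3, Milnor number mu = 3.

The Hessian of f at 0 is [[4, 4], [4, 4]] with rank 1, so corank 1. A Groebner basis of the Jacobian ideal J(f) in C{p,q} is {q^3, p + q}; counting standard monomials gives mu = 3. Corank 1: A-series; mu = 3 gives A_3.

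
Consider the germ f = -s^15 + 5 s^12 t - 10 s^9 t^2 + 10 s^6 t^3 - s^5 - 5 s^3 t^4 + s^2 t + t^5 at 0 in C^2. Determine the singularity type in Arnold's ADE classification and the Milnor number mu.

Type D6, Milnor number mu = 6.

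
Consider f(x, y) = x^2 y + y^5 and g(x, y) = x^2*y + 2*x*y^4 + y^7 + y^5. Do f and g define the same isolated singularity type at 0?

Yes.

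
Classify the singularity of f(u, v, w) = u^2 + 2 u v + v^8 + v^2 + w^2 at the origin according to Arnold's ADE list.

The Hessian of f at 0 has rank 2. Corank 1: A-series; mu = 7 gives A_7.

A_7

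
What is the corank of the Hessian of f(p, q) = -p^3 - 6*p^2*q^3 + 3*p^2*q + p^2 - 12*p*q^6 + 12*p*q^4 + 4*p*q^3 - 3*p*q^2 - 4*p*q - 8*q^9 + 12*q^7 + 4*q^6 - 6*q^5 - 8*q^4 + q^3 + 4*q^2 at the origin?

1

Hessian at 0 has rank 1.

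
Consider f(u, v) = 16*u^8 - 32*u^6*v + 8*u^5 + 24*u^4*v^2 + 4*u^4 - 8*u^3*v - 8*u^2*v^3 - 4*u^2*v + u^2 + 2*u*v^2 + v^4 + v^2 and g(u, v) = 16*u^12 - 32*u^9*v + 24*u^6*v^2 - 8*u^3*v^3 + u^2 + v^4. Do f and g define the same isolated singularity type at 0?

No.

The Hessian of f at 0 is [[2, 0], [0, 2]] with rank 2, so corank 0. A Groebner basis of the Jacobian ideal J(f) in C{u,v} is {u, v}; counting standard monomials gives mu = 1. Corank 0: nondegenerate Morse point, so A_1. The Hessian of g at 0 is [[2, 0], [0, 0]] with rank 1, so corank 1. A Groebner basis of the Jacobian ideal J(g) in C{u,v} is {v^3, u}; counting standard monomials gives mu = 3. Corank 1: A-series; mu = 3 gives A_3. f is A_1 but g is A_3, hence not right-equivalent.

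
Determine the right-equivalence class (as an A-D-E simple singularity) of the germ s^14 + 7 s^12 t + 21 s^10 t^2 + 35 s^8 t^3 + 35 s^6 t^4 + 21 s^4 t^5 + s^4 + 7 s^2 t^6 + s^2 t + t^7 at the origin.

The Hessian of f at 0 is [[0, 0], [0, 0]] with rank 0, so corank 2. A Groebner basis of the Jacobian ideal J(f) in C{s,t} is {s^2/7 + t^6, s^3, s*t}; counting standard monomials gives mu = 8. Corank 2; j^3 = s^2*t has shape L^2 M (L != M), so D-series; mu = 8 gives D_8.

D8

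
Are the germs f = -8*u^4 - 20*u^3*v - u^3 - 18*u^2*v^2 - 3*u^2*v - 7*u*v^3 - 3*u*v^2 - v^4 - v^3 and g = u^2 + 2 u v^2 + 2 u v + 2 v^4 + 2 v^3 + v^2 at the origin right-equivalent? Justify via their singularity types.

The Hessian of f at 0 is [[0, 0], [0, 0]] with rank 0, so corank 2. A Groebner basis of the Jacobian ideal J(f) in C{u,v} is {3*u^2/4 + 3*u*v/2 + v^4 - v^3/4 + 3*v^2/4, u^3 + 9*u^2/4 + 9*u*v/2 + v^3/4 + 9*v^2/4, u^2*v - 7*u^2/4 - 7*u*v/2 - 5*v^3/12 - 7*v^2/4, u^2 + u*v^2 + 2*u*v + 2*v^3/3 + v^2}; counting standard monomials gives mu = 7. Corank 2; j^3 = -(u + v)^3 is a perfect cube, so E-series; the 4-jet and mu = 7 give E_7. The Hessian of g at 0 is [[2, 2], [2, 2]] with rank 1, so corank 1. A Groebner basis of the Jacobian ideal J(g) in C{u,v} is {u^2 + u + v, u*v - u - v, u + v^2 + v}; counting standard monomials gives mu = 3. Corank 1: A-series; mu = 3 gives A_3. f is E_7 but g is A_3, hence not right-equivalent.

No.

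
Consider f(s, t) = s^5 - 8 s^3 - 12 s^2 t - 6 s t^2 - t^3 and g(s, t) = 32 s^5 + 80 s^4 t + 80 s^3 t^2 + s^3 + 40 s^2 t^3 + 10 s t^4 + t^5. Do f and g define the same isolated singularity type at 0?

Yes.

The Hessian of f at 0 has rank 0. Corank 2; j^3 = -(2*s + t)^3 is a perfect cube, so E-series; the 5-jet and mu = 8 give E_8. The Hessian of g at 0 has rank 0. Corank 2; j^3 = s^3 is a perfect cube, so E-series; the 5-jet and mu = 8 give E_8. Both have type E_8, hence right-equivalent.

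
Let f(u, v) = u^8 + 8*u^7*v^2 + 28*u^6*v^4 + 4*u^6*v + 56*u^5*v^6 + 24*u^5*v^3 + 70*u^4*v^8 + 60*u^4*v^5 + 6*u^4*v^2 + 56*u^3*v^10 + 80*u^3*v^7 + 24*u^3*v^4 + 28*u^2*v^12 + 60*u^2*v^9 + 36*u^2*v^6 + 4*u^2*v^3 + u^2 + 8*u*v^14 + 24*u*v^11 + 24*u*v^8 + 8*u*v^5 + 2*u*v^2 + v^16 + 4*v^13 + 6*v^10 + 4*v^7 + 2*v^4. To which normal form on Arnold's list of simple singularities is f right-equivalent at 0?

A3

The Hessian of f at 0 has rank 1. Corank 1: A-series; mu = 3 gives A_3.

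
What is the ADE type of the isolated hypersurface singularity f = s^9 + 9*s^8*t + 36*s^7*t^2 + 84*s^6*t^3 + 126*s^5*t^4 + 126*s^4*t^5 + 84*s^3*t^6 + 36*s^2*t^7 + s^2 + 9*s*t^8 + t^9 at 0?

The Hessian of f at 0 has rank 1. Corank 1: A-series; mu = 8 gives A_8.

A8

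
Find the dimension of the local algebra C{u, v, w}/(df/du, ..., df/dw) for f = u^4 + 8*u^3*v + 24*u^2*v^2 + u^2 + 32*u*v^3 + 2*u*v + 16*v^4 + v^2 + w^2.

3

The Hessian of f at 0 is [[2, 2, 0], [2, 2, 0], [0, 0, 2]] with rank 2, so corank 1. A Groebner basis of the Jacobian ideal J(f) in C{u,v,w} is {v^3, u + v, w}; counting standard monomials gives mu = 3. Corank 1: A-series; mu = 3 gives A_3.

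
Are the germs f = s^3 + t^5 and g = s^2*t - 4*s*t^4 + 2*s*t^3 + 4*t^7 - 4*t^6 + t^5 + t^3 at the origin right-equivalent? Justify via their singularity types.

No.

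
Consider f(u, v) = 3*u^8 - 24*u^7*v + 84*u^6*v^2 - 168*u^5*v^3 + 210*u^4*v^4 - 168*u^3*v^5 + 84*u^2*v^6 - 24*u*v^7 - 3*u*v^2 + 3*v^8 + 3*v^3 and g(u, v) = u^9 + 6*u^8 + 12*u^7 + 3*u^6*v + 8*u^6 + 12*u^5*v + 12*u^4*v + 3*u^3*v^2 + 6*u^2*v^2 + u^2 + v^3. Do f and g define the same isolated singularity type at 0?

The Hessian of f at 0 has rank 0. Corank 2; j^3 = -3*v^2*(u - v) has shape L^2 M (L != M), so D-series; mu = 9 gives D_9. The Hessian of g at 0 has rank 1. Corank 1: A-series; mu = 2 gives A_2. f is D_9 but g is A_2, hence not right-equivalent.

No.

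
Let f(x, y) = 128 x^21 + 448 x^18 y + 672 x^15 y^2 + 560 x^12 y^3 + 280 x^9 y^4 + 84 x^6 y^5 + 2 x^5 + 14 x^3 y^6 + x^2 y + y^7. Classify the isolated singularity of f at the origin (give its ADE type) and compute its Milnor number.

The Hessian of f at 0 has rank 0. Corank 2; j^3 = x^2*y has shape L^2 M (L != M), so D-series; mu = 8 gives D_8.

Type D8, Milnor number mu = 8.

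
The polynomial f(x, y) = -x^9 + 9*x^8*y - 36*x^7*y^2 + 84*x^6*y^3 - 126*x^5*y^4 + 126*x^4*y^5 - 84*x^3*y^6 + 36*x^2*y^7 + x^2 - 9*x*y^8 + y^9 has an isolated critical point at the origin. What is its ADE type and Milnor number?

The Hessian of f at 0 has rank 1. Corank 1: A-series; mu = 8 gives A_8.

Type A_{8}, Milnor number mu = 8.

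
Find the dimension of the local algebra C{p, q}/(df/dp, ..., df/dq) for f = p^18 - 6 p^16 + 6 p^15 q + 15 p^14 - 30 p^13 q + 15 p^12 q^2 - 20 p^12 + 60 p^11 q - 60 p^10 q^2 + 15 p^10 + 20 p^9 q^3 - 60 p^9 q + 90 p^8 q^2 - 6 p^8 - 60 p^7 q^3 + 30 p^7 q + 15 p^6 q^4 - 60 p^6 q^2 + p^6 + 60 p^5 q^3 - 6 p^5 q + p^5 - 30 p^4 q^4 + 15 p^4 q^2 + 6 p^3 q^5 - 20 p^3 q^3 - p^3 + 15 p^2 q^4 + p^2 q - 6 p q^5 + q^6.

7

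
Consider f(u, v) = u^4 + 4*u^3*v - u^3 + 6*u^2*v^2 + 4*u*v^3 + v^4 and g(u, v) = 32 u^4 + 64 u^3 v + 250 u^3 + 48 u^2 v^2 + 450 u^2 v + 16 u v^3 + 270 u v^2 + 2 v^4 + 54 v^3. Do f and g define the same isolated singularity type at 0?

Yes.

The Hessian of f at 0 has rank 0. Corank 2; j^3 = -u^3 is a perfect cube, so E-series; the 4-jet and mu = 6 give E_6. The Hessian of g at 0 has rank 0. Corank 2; j^3 = 2*(5*u + 3*v)^3 is a perfect cube, so E-series; the 4-jet and mu = 6 give E_6. Both have type E_6, hence right-equivalent.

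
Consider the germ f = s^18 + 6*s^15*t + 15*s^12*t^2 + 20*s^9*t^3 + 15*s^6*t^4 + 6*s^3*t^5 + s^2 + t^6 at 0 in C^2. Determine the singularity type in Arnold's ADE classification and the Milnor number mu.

Type A_5, Milnor number mu = 5.

The Hessian of f at 0 is [[2, 0], [0, 0]] with rank 1, so corank 1. A Groebner basis of the Jacobian ideal J(f) in C{s,t} is {t^5, s}; counting standard monomials gives mu = 5. Corank 1: A-series; mu = 5 gives A_5.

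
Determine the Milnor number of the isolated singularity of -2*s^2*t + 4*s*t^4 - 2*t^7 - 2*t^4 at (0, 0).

The Hessian of f at 0 has rank 0. Corank 2; j^3 = -2*s^2*t has shape L^2 M (L != M), so D-series; mu = 5 gives D_5.

5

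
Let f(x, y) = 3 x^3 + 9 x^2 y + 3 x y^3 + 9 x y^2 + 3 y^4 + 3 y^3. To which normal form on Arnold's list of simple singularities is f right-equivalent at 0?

The Hessian of f at 0 has rank 0. Corank 2; j^3 = 3*(x + y)^3 is a perfect cube, so E-series; the 4-jet and mu = 7 give E_7.

E7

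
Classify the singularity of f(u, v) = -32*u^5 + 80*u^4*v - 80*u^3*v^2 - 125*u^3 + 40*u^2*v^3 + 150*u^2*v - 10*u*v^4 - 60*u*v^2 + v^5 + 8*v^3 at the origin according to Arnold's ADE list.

E_8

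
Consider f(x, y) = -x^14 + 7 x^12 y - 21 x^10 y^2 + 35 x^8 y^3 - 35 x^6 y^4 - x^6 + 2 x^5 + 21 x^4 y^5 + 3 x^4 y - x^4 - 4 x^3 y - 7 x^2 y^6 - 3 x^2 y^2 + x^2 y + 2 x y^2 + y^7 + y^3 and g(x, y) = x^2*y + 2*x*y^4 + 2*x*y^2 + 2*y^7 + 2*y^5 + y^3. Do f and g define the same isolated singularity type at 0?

The Hessian of f at 0 is [[0, 0], [0, 0]] with rank 0, so corank 2. A Groebner basis of the Jacobian ideal J(f) in C{x,y} is {-x^2/6 + x*y^3 + 5*x*y^2/2 + x*y/3 + 11*y^3/6 + y^2/2, x^2/2 - 7*x*y^2/2 + y^4 - 5*y^3/2 - y^2/2, x^3 + x^2/6 + 7*x*y^2/2 + 11*x*y/3 + 7*y^3/6 + 7*y^2/2, x^2*y - x*y - y^2}; counting standard monomials gives mu = 8. Corank 2; j^3 = y*(x + y)^2 has shape L^2 M (L != M), so D-series; mu = 8 gives D_8. The Hessian of g at 0 is [[0, 0], [0, 0]] with rank 0, so corank 2. A Groebner basis of the Jacobian ideal J(g) in C{x,y} is {-x^2/6 + x*y^3 - 4*x*y/3 - 7*y^2/6, x*y + y^4 + y^2, x^3 - 3*x*y^2 - 2*y^3, x^2*y + 2*x*y^2 + y^3}; counting standard monomials gives mu = 8. Corank 2; j^3 = y*(x + y)^2 has shape L^2 M (L != M), so D-series; mu = 8 gives D_8. Both have type D_8, hence right-equivalent.

Yes.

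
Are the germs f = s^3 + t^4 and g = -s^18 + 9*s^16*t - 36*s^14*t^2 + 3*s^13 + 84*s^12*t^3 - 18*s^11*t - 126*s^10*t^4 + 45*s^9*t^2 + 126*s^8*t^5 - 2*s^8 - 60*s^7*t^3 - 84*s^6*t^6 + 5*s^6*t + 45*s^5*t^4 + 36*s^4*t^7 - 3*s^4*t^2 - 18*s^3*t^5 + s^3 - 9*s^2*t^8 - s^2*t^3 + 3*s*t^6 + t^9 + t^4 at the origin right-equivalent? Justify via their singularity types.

The Hessian of f at 0 is [[0, 0], [0, 0]] with rank 0, so corank 2. A Groebner basis of the Jacobian ideal J(f) in C{s,t} is {t^3, s^2}; counting standard monomials gives mu = 6. Corank 2; j^3 = s^3 is a perfect cube, so E-series; the 4-jet and mu = 6 give E_6. The Hessian of g at 0 is [[0, 0], [0, 0]] with rank 0, so corank 2. A Groebner basis of the Jacobian ideal J(g) in C{s,t} is {t^3, s^2}; counting standard monomials gives mu = 6. Corank 2; j^3 = s^3 is a perfect cube, so E-series; the 4-jet and mu = 6 give E_6. Both have type E_6, hence right-equivalent.

Yes.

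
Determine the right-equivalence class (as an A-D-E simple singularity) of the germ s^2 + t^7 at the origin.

A_6

The Hessian of f at 0 has rank 1. Corank 1: A-series; mu = 6 gives A_6.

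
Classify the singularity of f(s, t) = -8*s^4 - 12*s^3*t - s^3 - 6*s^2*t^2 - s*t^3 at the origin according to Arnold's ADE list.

E_7

The Hessian of f at 0 has rank 0. Corank 2; j^3 = -s^3 is a perfect cube, so E-series; the 4-jet and mu = 7 give E_7.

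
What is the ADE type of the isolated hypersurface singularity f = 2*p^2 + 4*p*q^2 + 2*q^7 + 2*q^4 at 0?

A_{6}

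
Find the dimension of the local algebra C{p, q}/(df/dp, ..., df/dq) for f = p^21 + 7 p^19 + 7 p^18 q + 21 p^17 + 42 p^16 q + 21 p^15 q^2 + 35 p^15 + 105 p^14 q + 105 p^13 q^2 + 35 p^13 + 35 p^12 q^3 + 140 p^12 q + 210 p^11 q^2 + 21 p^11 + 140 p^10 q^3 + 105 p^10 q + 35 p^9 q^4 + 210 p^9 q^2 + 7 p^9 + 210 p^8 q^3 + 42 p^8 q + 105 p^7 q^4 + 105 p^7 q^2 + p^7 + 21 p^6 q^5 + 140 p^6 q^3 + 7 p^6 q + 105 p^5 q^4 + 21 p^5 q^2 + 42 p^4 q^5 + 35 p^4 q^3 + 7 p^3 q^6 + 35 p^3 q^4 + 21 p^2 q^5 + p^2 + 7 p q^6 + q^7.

6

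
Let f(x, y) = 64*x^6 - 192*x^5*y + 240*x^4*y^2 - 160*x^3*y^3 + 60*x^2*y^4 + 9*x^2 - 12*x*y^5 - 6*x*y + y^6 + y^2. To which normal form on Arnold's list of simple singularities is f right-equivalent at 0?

The Hessian of f at 0 has rank 1. Corank 1: A-series; mu = 5 gives A_5.

A_5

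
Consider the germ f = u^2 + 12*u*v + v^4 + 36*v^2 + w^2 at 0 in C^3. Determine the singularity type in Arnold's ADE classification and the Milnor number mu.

The Hessian of f at 0 has rank 2. Corank 1: A-series; mu = 3 gives A_3.

Type A3, Milnor number mu = 3.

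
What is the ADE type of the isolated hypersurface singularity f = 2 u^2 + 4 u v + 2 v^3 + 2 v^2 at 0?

A_{2}

The Hessian of f at 0 has rank 1. Corank 1: A-series; mu = 2 gives A_2.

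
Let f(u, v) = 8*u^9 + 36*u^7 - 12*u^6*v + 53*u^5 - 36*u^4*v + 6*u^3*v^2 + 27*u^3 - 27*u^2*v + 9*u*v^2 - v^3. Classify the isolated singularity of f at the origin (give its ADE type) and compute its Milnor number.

Type E_{8}, Milnor number mu = 8.

The Hessian of f at 0 has rank 0. Corank 2; j^3 = (3*u - v)^3 is a perfect cube, so E-series; the 5-jet and mu = 8 give E_8.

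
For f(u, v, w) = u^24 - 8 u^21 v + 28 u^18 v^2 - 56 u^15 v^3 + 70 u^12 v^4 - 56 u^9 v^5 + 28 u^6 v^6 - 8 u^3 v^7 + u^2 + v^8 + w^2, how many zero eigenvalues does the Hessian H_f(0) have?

Hessian at 0 has rank 2.

1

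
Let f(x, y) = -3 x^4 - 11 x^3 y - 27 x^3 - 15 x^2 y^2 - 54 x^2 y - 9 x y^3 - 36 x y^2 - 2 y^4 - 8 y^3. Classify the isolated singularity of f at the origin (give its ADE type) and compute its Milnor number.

Type E7, Milnor number mu = 7.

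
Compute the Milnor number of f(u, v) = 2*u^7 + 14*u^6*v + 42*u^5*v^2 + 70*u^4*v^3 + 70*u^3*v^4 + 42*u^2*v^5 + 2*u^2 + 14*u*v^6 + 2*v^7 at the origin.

6

The Hessian of f at 0 is [[4, 0], [0, 0]] with rank 1, so corank 1. A Groebner basis of the Jacobian ideal J(f) in C{u,v} is {v^6, u}; counting standard monomials gives mu = 6. Corank 1: A-series; mu = 6 gives A_6.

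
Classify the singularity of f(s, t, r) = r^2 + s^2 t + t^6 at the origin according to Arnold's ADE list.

The Hessian of f at 0 has rank 1. Corank 2; j^3 = s^2*t has shape L^2 M (L != M), so D-series; mu = 7 gives D_7.

D_7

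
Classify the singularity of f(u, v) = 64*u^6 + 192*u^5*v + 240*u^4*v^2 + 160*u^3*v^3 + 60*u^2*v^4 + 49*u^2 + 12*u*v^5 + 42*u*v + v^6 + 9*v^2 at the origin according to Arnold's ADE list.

The Hessian of f at 0 is [[98, 42], [42, 18]] with rank 1, so corank 1. A Groebner basis of the Jacobian ideal J(f) in C{u,v} is {v^5, u + 3*v/7}; counting standard monomials gives mu = 5. Corank 1: A-series; mu = 5 gives A_5.

A5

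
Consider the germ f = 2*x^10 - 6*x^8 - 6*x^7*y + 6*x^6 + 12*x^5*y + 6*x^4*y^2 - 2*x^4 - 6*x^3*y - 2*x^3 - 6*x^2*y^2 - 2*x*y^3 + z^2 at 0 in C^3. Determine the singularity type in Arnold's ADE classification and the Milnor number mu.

The Hessian of f at 0 has rank 1. Corank 2; j^3 = -2*x^3 is a perfect cube, so E-series; the 4-jet and mu = 7 give E_7.

Type E_{7}, Milnor number mu = 7.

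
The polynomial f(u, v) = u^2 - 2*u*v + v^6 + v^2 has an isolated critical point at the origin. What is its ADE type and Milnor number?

Type A5, Milnor number mu = 5.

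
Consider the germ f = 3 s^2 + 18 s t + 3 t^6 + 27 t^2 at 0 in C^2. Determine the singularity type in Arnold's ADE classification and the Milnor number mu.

Type A_5, Milnor number mu = 5.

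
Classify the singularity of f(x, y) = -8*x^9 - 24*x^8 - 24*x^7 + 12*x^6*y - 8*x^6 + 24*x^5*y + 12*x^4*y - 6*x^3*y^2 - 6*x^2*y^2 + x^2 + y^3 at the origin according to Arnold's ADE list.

A_2

The Hessian of f at 0 has rank 1. Corank 1: A-series; mu = 2 gives A_2.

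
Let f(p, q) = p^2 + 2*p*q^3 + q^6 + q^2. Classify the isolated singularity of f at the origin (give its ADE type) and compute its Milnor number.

Type A_1, Milnor number mu = 1.

The Hessian of f at 0 has rank 2. Corank 0: nondegenerate Morse point, so A_1.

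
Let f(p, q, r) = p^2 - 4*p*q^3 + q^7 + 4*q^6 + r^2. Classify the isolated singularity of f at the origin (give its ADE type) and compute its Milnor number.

Type A_{6}, Milnor number mu = 6.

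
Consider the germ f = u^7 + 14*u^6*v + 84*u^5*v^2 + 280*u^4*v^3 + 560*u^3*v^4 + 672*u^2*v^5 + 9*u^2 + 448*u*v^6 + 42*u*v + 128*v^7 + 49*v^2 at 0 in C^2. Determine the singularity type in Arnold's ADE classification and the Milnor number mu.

Type A6, Milnor number mu = 6.

The Hessian of f at 0 has rank 1. Corank 1: A-series; mu = 6 gives A_6.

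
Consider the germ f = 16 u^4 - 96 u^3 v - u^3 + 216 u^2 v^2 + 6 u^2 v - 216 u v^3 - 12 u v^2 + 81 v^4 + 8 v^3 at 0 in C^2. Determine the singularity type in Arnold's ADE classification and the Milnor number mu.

Type E_{6}, Milnor number mu = 6.

The Hessian of f at 0 has rank 0. Corank 2; j^3 = -(u - 2*v)^3 is a perfect cube, so E-series; the 4-jet and mu = 6 give E_6.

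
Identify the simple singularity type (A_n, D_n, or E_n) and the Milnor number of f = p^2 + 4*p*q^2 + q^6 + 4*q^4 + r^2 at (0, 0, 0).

Type A_{5}, Milnor number mu = 5.

The Hessian of f at 0 is [[2, 0, 0], [0, 0, 0], [0, 0, 2]] with rank 2, so corank 1. A Groebner basis of the Jacobian ideal J(f) in C{p,q,r} is {p^3, p^2*q, p/2 + q^2, r}; counting standard monomials gives mu = 5. Corank 1: A-series; mu = 5 gives A_5.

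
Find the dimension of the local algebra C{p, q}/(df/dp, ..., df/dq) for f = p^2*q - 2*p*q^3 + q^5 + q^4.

5

The Hessian of f at 0 is [[0, 0], [0, 0]] with rank 0, so corank 2. A Groebner basis of the Jacobian ideal J(f) in C{p,q} is {p*q^2, -p*q + q^3, p^2 + 4*p*q}; counting standard monomials gives mu = 5. Corank 2; j^3 = p^2*q has shape L^2 M (L != M), so D-series; mu = 5 gives D_5.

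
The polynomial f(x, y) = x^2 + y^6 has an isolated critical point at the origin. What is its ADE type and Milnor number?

Type A_{5}, Milnor number mu = 5.

The Hessian of f at 0 is [[2, 0], [0, 0]] with rank 1, so corank 1. A Groebner basis of the Jacobian ideal J(f) in C{x,y} is {y^5, x}; counting standard monomials gives mu = 5. Corank 1: A-series; mu = 5 gives A_5.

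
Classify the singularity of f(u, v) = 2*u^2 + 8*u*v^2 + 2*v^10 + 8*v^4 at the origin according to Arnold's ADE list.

The Hessian of f at 0 is [[4, 0], [0, 0]] with rank 1, so corank 1. A Groebner basis of the Jacobian ideal J(f) in C{u,v} is {u^5, u^4*v, u/2 + v^2}; counting standard monomials gives mu = 9. Corank 1: A-series; mu = 9 gives A_9.

A9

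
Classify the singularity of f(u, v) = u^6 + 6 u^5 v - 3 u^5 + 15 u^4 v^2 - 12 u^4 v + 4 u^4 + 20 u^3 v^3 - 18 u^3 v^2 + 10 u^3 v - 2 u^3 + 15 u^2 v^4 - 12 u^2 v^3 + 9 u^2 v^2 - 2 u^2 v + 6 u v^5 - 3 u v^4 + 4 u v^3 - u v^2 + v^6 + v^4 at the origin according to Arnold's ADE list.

D_4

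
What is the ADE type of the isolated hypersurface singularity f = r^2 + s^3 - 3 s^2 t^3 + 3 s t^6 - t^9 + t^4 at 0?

The Hessian of f at 0 has rank 1. Corank 2; j^3 = s^3 is a perfect cube, so E-series; the 4-jet and mu = 6 give E_6.

E6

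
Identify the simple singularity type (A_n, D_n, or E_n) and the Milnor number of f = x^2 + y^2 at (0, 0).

The Hessian of f at 0 has rank 2. Corank 0: nondegenerate Morse point, so A_1.

Type A1, Milnor number mu = 1.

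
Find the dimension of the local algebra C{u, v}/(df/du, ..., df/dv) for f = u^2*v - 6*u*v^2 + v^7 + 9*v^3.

8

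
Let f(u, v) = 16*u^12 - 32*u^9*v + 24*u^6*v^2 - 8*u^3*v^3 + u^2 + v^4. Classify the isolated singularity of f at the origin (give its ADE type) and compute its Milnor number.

The Hessian of f at 0 is [[2, 0], [0, 0]] with rank 1, so corank 1. A Groebner basis of the Jacobian ideal J(f) in C{u,v} is {v^3, u}; counting standard monomials gives mu = 3. Corank 1: A-series; mu = 3 gives A_3.

Type A3, Milnor number mu = 3.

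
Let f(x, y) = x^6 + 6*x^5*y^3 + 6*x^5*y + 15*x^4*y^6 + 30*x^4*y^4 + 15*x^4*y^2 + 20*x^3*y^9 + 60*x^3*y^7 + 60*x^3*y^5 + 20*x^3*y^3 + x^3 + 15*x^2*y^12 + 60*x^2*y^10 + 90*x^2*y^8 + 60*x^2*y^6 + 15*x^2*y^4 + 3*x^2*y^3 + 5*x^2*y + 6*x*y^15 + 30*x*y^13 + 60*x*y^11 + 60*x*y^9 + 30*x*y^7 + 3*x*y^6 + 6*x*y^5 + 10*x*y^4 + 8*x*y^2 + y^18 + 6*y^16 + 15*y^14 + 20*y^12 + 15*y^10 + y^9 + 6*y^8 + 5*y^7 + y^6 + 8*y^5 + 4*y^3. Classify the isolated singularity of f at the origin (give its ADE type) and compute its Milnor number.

Type D_{7}, Milnor number mu = 7.

The Hessian of f at 0 has rank 0. Corank 2; j^3 = (x + y)*(x + 2*y)^2 has shape L^2 M (L != M), so D-series; mu = 7 gives D_7.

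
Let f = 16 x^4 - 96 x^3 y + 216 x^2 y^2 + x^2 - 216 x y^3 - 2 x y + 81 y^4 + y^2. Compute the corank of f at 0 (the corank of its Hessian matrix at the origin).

1

Hessian at 0 has rank 1.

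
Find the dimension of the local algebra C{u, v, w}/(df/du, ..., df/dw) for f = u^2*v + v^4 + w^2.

The Hessian of f at 0 has rank 1. Corank 2; j^3 = u^2*v has shape L^2 M (L != M), so D-series; mu = 5 gives D_5.

5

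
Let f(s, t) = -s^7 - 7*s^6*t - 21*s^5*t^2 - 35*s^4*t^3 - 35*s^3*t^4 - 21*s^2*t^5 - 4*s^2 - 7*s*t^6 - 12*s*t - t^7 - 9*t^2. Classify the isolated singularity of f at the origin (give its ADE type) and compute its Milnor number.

Type A_6, Milnor number mu = 6.

The Hessian of f at 0 has rank 1. Corank 1: A-series; mu = 6 gives A_6.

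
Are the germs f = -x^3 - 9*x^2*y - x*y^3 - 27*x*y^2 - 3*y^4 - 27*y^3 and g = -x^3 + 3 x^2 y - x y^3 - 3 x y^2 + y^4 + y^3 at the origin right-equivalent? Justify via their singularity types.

The Hessian of f at 0 is [[0, 0], [0, 0]] with rank 0, so corank 2. A Groebner basis of the Jacobian ideal J(f) in C{x,y} is {x^3 + 9*x^2*y + 162*x^2 + 972*x*y + 1458*y^2, -9*x^2 + x*y^2 - 54*x*y - 81*y^2, 3*x^2 + 18*x*y + y^3 + 27*y^2}; counting standard monomials gives mu = 7. Corank 2; j^3 = -(x + 3*y)^3 is a perfect cube, so E-series; the 4-jet and mu = 7 give E_7. The Hessian of g at 0 is [[0, 0], [0, 0]] with rank 0, so corank 2. A Groebner basis of the Jacobian ideal J(g) in C{x,y} is {x^3 - 3*x^2*y - 6*x^2 + 12*x*y - 6*y^2, 3*x^2 + x*y^2 - 6*x*y + 3*y^2, 3*x^2 - 6*x*y + y^3 + 3*y^2}; counting standard monomials gives mu = 7. Corank 2; j^3 = -(x - y)^3 is a perfect cube, so E-series; the 4-jet and mu = 7 give E_7. Both have type E_7, hence right-equivalent.

Yes.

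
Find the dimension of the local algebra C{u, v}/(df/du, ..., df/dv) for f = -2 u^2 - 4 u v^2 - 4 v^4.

3

The Hessian of f at 0 is [[-4, 0], [0, 0]] with rank 1, so corank 1. A Groebner basis of the Jacobian ideal J(f) in C{u,v} is {u^2, u*v, u + v^2}; counting standard monomials gives mu = 3. Corank 1: A-series; mu = 3 gives A_3.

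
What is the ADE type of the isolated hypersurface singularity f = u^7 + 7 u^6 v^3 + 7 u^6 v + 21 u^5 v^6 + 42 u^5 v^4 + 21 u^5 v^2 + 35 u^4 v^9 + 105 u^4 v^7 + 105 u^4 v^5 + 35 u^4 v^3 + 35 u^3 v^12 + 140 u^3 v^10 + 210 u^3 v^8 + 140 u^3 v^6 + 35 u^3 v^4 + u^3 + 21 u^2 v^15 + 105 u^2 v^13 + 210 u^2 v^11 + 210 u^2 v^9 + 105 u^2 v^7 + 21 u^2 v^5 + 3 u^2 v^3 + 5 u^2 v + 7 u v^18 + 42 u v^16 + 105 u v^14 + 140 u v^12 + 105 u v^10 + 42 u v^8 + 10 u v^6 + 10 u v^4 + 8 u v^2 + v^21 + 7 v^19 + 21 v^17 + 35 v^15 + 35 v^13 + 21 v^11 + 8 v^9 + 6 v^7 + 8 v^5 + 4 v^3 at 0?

D_8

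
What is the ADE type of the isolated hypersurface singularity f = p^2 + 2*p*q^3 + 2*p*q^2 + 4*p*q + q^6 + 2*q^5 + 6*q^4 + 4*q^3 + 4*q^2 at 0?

The Hessian of f at 0 is [[2, 4], [4, 8]] with rank 1, so corank 1. A Groebner basis of the Jacobian ideal J(f) in C{p,q} is {p^2 + 4*p + 8*q, p*q - 2*p - 4*q, p + q^2 + 2*q}; counting standard monomials gives mu = 3. Corank 1: A-series; mu = 3 gives A_3.

A_3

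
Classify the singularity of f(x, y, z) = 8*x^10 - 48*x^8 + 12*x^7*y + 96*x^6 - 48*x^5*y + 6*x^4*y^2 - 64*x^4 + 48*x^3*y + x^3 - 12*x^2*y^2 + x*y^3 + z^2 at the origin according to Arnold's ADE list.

The Hessian of f at 0 has rank 1. Corank 2; j^3 = x^3 is a perfect cube, so E-series; the 4-jet and mu = 7 give E_7.

E7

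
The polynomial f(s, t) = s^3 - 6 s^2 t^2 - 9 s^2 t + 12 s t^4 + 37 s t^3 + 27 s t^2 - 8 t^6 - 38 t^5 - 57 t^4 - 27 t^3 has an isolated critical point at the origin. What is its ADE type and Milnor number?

Type E_7, Milnor number mu = 7.

The Hessian of f at 0 has rank 0. Corank 2; j^3 = (s - 3*t)^3 is a perfect cube, so E-series; the 4-jet and mu = 7 give E_7.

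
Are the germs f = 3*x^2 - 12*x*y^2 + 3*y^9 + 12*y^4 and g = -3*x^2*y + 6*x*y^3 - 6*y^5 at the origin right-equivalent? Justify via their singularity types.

No.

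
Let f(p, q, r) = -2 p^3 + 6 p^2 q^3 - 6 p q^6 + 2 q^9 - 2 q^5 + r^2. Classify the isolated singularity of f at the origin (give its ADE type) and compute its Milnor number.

Type E_{8}, Milnor number mu = 8.

The Hessian of f at 0 is [[0, 0, 0], [0, 0, 0], [0, 0, 2]] with rank 1, so corank 2. A Groebner basis of the Jacobian ideal J(f) in C{p,q,r} is {-p^2/2 + p*q^3, q^4, p^3, p^2*q, r}; counting standard monomials gives mu = 8. Corank 2; j^3 = -2*p^3 is a perfect cube, so E-series; the 5-jet and mu = 8 give E_8.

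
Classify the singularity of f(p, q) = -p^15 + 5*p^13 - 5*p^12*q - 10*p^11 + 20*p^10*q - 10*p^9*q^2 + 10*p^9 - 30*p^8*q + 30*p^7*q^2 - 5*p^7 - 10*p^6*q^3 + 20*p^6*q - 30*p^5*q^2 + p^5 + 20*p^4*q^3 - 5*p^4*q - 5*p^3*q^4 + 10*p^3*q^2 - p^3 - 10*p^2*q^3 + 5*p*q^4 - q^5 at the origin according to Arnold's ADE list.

E_{8}

The Hessian of f at 0 is [[0, 0], [0, 0]] with rank 0, so corank 2. A Groebner basis of the Jacobian ideal J(f) in C{p,q} is {q^5, p*q^3 - q^4/4, p^2}; counting standard monomials gives mu = 8. Corank 2; j^3 = -p^3 is a perfect cube, so E-series; the 5-jet and mu = 8 give E_8.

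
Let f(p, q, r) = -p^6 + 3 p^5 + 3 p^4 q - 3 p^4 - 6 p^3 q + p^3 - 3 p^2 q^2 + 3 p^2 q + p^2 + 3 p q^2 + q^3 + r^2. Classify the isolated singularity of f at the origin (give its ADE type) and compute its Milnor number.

Type A2, Milnor number mu = 2.

The Hessian of f at 0 is [[2, 0, 0], [0, 0, 0], [0, 0, 2]] with rank 2, so corank 1. A Groebner basis of the Jacobian ideal J(f) in C{p,q,r} is {q^2, p, r}; counting standard monomials gives mu = 2. Corank 1: A-series; mu = 2 gives A_2.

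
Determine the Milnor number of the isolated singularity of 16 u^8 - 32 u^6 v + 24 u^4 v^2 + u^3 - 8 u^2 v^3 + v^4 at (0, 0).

6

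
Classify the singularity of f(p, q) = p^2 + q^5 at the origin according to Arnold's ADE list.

A_{4}

The Hessian of f at 0 is [[2, 0], [0, 0]] with rank 1, so corank 1. A Groebner basis of the Jacobian ideal J(f) in C{p,q} is {q^4, p}; counting standard monomials gives mu = 4. Corank 1: A-series; mu = 4 gives A_4.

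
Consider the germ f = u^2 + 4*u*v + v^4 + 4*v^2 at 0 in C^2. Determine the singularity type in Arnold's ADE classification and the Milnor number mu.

The Hessian of f at 0 is [[2, 4], [4, 8]] with rank 1, so corank 1. A Groebner basis of the Jacobian ideal J(f) in C{u,v} is {v^3, u + 2*v}; counting standard monomials gives mu = 3. Corank 1: A-series; mu = 3 gives A_3.

Type A3, Milnor number mu = 3.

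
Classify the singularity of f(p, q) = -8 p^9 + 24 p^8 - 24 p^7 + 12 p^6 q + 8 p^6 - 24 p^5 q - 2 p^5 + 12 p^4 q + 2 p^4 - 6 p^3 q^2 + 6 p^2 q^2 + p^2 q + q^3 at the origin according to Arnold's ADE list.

The Hessian of f at 0 has rank 0. Corank 2; j^3 = q*(p^2 + q^2) splits into three distinct lines over C (the quadratic factor has nonzero discriminant), so D_4.

D_4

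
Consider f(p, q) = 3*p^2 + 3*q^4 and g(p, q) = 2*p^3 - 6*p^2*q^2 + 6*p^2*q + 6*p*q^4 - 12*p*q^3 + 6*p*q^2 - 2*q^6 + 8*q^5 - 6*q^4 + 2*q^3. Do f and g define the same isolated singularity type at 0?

No.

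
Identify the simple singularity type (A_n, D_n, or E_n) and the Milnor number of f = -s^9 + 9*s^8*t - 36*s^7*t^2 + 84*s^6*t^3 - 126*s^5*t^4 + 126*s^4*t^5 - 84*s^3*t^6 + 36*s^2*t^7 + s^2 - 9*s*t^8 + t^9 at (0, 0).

Type A_{8}, Milnor number mu = 8.

The Hessian of f at 0 is [[2, 0], [0, 0]] with rank 1, so corank 1. A Groebner basis of the Jacobian ideal J(f) in C{s,t} is {t^8, s}; counting standard monomials gives mu = 8. Corank 1: A-series; mu = 8 gives A_8.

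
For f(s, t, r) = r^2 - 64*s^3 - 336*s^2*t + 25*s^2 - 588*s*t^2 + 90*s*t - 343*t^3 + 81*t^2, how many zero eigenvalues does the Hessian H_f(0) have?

Hessian at 0 has rank 2.

1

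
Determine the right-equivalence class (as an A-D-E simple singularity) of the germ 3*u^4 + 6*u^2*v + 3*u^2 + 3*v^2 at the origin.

A_{1}

The Hessian of f at 0 has rank 2. Corank 0: nondegenerate Morse point, so A_1.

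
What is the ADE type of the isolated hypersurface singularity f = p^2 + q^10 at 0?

A_{9}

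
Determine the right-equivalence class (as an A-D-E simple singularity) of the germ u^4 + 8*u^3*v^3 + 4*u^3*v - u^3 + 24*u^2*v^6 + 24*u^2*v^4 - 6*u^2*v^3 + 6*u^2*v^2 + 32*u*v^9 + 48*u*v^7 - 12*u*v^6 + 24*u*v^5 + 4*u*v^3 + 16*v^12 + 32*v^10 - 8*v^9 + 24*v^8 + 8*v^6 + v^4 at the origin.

The Hessian of f at 0 is [[0, 0], [0, 0]] with rank 0, so corank 2. A Groebner basis of the Jacobian ideal J(f) in C{u,v} is {v^4, u*v^2 + v^3/3, u^2}; counting standard monomials gives mu = 6. Corank 2; j^3 = -u^3 is a perfect cube, so E-series; the 4-jet and mu = 6 give E_6.

E_6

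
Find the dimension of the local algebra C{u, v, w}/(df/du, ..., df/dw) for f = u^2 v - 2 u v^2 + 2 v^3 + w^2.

The Hessian of f at 0 has rank 1. Corank 2; j^3 = v*(u^2 - 2*u*v + 2*v^2) splits into three distinct lines over C (the quadratic factor has nonzero discriminant), so D_4.

4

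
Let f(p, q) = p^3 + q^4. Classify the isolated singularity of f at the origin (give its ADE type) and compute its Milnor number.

Type E_{6}, Milnor number mu = 6.

The Hessian of f at 0 has rank 0. Corank 2; j^3 = p^3 is a perfect cube, so E-series; the 4-jet and mu = 6 give E_6.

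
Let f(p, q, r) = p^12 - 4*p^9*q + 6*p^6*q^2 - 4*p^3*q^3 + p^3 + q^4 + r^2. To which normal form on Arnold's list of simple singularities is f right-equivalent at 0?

E_6

The Hessian of f at 0 is [[0, 0, 0], [0, 0, 0], [0, 0, 2]] with rank 1, so corank 2. A Groebner basis of the Jacobian ideal J(f) in C{p,q,r} is {q^3, p^2, r}; counting standard monomials gives mu = 6. Corank 2; j^3 = p^3 is a perfect cube, so E-series; the 4-jet and mu = 6 give E_6.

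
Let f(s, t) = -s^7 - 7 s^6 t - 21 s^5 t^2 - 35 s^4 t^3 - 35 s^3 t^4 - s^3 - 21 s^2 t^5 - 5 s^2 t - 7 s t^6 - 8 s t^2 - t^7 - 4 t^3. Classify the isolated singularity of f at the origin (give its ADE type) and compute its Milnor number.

Type D_{8}, Milnor number mu = 8.

The Hessian of f at 0 has rank 0. Corank 2; j^3 = -(s + t)*(s + 2*t)^2 has shape L^2 M (L != M), so D-series; mu = 8 gives D_8.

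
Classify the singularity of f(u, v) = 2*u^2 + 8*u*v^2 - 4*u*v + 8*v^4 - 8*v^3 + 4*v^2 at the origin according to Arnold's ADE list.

A1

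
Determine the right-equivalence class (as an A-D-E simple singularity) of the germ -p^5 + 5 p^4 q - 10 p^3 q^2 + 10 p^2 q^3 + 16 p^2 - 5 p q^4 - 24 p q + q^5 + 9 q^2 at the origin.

A_4

The Hessian of f at 0 has rank 1. Corank 1: A-series; mu = 4 gives A_4.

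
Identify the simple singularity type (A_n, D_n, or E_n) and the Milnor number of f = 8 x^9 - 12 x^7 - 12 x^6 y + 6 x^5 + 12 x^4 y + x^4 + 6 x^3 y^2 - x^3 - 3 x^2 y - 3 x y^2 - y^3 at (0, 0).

The Hessian of f at 0 has rank 0. Corank 2; j^3 = -(x + y)^3 is a perfect cube, so E-series; the 4-jet and mu = 6 give E_6.

Type E_6, Milnor number mu = 6.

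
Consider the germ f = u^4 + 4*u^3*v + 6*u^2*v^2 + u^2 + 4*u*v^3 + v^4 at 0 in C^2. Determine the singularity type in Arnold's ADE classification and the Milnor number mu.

The Hessian of f at 0 has rank 1. Corank 1: A-series; mu = 3 gives A_3.

Type A_3, Milnor number mu = 3.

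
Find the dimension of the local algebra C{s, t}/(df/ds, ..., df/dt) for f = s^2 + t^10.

The Hessian of f at 0 has rank 1. Corank 1: A-series; mu = 9 gives A_9.

9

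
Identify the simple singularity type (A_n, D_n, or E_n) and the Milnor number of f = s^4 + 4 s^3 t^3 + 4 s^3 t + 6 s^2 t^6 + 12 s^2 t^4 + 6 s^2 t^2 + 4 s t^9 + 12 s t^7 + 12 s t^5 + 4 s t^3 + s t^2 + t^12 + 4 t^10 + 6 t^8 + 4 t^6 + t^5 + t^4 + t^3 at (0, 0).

Type D5, Milnor number mu = 5.

The Hessian of f at 0 is [[0, 0], [0, 0]] with rank 0, so corank 2. A Groebner basis of the Jacobian ideal J(f) in C{s,t} is {s^3 + t^2/4, t^3, s*t + t^2}; counting standard monomials gives mu = 5. Corank 2; j^3 = t^2*(s + t) has shape L^2 M (L != M), so D-series; mu = 5 gives D_5.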